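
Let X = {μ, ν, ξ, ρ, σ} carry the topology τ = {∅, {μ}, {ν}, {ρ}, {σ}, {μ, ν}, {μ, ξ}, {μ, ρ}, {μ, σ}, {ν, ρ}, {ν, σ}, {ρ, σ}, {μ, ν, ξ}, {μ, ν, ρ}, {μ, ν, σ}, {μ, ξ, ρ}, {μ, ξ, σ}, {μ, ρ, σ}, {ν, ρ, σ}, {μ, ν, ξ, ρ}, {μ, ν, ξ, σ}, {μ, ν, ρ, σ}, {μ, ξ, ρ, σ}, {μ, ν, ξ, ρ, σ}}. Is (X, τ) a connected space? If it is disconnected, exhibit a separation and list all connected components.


(X, τ) is disconnected; components = [{ν}, {ρ}, {σ}, {μ, ξ}].

Find clopen sets (U ∈ τ with X ∖ U ∈ τ):
  U = ∅, X ∖ U = {μ, ν, ξ, ρ, σ} — both open, so U is clopen.
  U = {ν}, X ∖ U = {μ, ξ, ρ, σ} — both open, so U is clopen.
  U = {ρ}, X ∖ U = {μ, ν, ξ, σ} — both open, so U is clopen.
  U = {σ}, X ∖ U = {μ, ν, ξ, ρ} — both open, so U is clopen.
  U = {μ, ξ}, X ∖ U = {ν, ρ, σ} — both open, so U is clopen.
  U = {ν, ρ}, X ∖ U = {μ, ξ, σ} — both open, so U is clopen.
  U = {ν, σ}, X ∖ U = {μ, ξ, ρ} — both open, so U is clopen.
  U = {ρ, σ}, X ∖ U = {μ, ν, ξ} — both open, so U is clopen.
  U = {μ, ν, ξ}, X ∖ U = {ρ, σ} — both open, so U is clopen.
  U = {μ, ξ, ρ}, X ∖ U = {ν, σ} — both open, so U is clopen.
  U = {μ, ξ, σ}, X ∖ U = {ν, ρ} — both open, so U is clopen.
  U = {ν, ρ, σ}, X ∖ U = {μ, ξ} — both open, so U is clopen.
  U = {μ, ν, ξ, ρ}, X ∖ U = {σ} — both open, so U is clopen.
  U = {μ, ν, ξ, σ}, X ∖ U = {ρ} — both open, so U is clopen.
  U = {μ, ξ, ρ, σ}, X ∖ U = {ν} — both open, so U is clopen.
  U = {μ, ν, ξ, ρ, σ}, X ∖ U = ∅ — both open, so U is clopen.
Nontrivial clopen(s) exist: e.g. {μ, ξ, ρ, σ}. So (X, τ) is disconnected.
Compute connected components by grouping points that agree on all clopens:
  component: {ν}
  component: {ρ}
  component: {σ}
  component: {μ, ξ}


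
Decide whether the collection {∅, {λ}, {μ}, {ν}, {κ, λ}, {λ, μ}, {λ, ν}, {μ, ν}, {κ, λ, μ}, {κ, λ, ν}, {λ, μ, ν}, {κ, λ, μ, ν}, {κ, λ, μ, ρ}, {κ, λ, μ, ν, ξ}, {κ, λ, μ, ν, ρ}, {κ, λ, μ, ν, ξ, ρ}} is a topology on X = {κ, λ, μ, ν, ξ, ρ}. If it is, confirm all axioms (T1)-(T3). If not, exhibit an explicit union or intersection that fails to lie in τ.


τ IS a topology on X.

Axiom (T1): ∅ ∈ τ? Yes; X ∈ τ? Yes.
Axiom (T2/T3): check pairwise unions and intersections of members of τ.
All pairwise intersections and unions checked — each lies in τ. Therefore τ satisfies (T1), (T2), (T3): it IS a topology on X.


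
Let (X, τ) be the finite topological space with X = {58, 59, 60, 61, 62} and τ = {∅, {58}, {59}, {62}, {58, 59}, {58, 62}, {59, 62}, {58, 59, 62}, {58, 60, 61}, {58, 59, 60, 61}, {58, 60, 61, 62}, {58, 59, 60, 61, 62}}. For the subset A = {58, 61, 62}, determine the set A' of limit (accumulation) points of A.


A' = {60, 61}

For each x ∈ X, list the open sets U ∈ τ with x ∈ U, then check whether U ∩ (A ∖ {x}) ≠ ∅ for every such U.
  x = 58: open {58} ∋ x has {58} ∩ (A ∖ {58}) = ∅, so x is NOT a limit point.
  x = 59: open {59} ∋ x has {59} ∩ (A ∖ {59}) = ∅, so x is NOT a limit point.
  x = 60: opens ∋ x are {58, 60, 61}, {58, 59, 60, 61}, {58, 60, 61, 62}, {58, 59, 60, 61, 62}; each meets A ∖ {60}, so x IS a limit point.
  x = 61: opens ∋ x are {58, 60, 61}, {58, 59, 60, 61}, {58, 60, 61, 62}, {58, 59, 60, 61, 62}; each meets A ∖ {61}, so x IS a limit point.
  x = 62: open {62} ∋ x has {62} ∩ (A ∖ {62}) = ∅, so x is NOT a limit point.
Collecting: A' = {60, 61}.


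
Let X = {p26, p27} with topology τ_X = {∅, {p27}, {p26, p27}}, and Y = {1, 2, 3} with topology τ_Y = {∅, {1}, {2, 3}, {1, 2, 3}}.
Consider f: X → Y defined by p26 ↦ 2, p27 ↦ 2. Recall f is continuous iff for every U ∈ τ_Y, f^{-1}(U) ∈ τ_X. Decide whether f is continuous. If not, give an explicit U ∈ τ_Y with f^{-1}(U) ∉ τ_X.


f IS continuous.

Compute f^{-1}(U) for each U ∈ τ_Y:
  U = ∅: f^{-1}(U) = ∅ ∈ τ_X ✓.
  U = {1}: f^{-1}(U) = ∅ ∈ τ_X ✓.
  U = {2, 3}: f^{-1}(U) = {p26, p27} ∈ τ_X ✓.
  U = {1, 2, 3}: f^{-1}(U) = {p26, p27} ∈ τ_X ✓.
Every preimage lies in τ_X, so f IS continuous.


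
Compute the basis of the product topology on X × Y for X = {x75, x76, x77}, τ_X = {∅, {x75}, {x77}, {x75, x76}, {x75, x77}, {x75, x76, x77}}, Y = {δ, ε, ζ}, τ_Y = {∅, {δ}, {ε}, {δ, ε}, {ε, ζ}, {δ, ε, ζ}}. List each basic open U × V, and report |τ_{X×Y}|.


Basis B = {∅ × ∅, {x75} × {δ}, {x75} × {ε}, {x77} × {δ}, {x77} × {ε}, {x75} × {δ, ε}, {x75, x76} × {δ}, {x75, x77} × {δ}, {x75} × {ε, ζ}, {x75, x76} × {ε}, {x75, x77} × {ε}, {x77} × {δ, ε}, {x77} × {ε, ζ}, {x75} × {δ, ε, ζ}, {x75, x76, x77} × {δ}, {x75, x76, x77} × {ε}, {x77} × {δ, ε, ζ}, {x75, x76} × {δ, ε}, {x75, x77} × {δ, ε}, {x75, x76} × {ε, ζ}, {x75, x77} × {ε, ζ}, {x75, x76} × {δ, ε, ζ}, {x75, x77} × {δ, ε, ζ}, {x75, x76, x77} × {δ, ε}, {x75, x76, x77} × {ε, ζ}, {x75, x76, x77} × {δ, ε, ζ}}; |τ_{X×Y}| = 108.

Enumerate products U × V with U ∈ τ_X, V ∈ τ_Y (deduplicated):
  ∅ × ∅ = {} (∅)
  {x75} × {δ} = {(x75,δ)}
  {x75} × {ε} = {(x75,ε)}
  {x77} × {δ} = {(x77,δ)}
  {x77} × {ε} = {(x77,ε)}
  {x75} × {δ, ε} = {(x75,δ), (x75,ε)}
  {x75, x76} × {δ} = {(x75,δ), (x76,δ)}
  {x75, x77} × {δ} = {(x75,δ), (x77,δ)}
  {x75} × {ε, ζ} = {(x75,ε), (x75,ζ)}
  {x75, x76} × {ε} = {(x75,ε), (x76,ε)}
  {x75, x77} × {ε} = {(x75,ε), (x77,ε)}
  {x77} × {δ, ε} = {(x77,δ), (x77,ε)}
  {x77} × {ε, ζ} = {(x77,ε), (x77,ζ)}
  {x75} × {δ, ε, ζ} = {(x75,δ), (x75,ε), (x75,ζ)}
  {x75, x76, x77} × {δ} = {(x75,δ), (x76,δ), (x77,δ)}
  {x75, x76, x77} × {ε} = {(x75,ε), (x76,ε), (x77,ε)}
  {x77} × {δ, ε, ζ} = {(x77,δ), (x77,ε), (x77,ζ)}
  {x75, x76} × {δ, ε} = {(x75,δ), (x75,ε), (x76,δ), (x76,ε)}
  {x75, x77} × {δ, ε} = {(x75,δ), (x75,ε), (x77,δ), (x77,ε)}
  {x75, x76} × {ε, ζ} = {(x75,ε), (x75,ζ), (x76,ε), (x76,ζ)}
  {x75, x77} × {ε, ζ} = {(x75,ε), (x75,ζ), (x77,ε), (x77,ζ)}
  {x75, x76} × {δ, ε, ζ} = {(x75,δ), (x75,ε), (x75,ζ), (x76,δ), (x76,ε), (x76,ζ)}
  {x75, x77} × {δ, ε, ζ} = {(x75,δ), (x75,ε), (x75,ζ), (x77,δ), (x77,ε), (x77,ζ)}
  {x75, x76, x77} × {δ, ε} = {(x75,δ), (x75,ε), (x76,δ), (x76,ε), (x77,δ), (x77,ε)}
  {x75, x76, x77} × {ε, ζ} = {(x75,ε), (x75,ζ), (x76,ε), (x76,ζ), (x77,ε), (x77,ζ)}
  {x75, x76, x77} × {δ, ε, ζ} = {(x75,δ), (x75,ε), (x75,ζ), (x76,δ), (x76,ε), (x76,ζ), (x77,δ), (x77,ε), (x77,ζ)}
These 26 distinct sets form the basis B.
Close under arbitrary unions to get τ_{X×Y}; counting gives |τ_{X×Y}| = 108.


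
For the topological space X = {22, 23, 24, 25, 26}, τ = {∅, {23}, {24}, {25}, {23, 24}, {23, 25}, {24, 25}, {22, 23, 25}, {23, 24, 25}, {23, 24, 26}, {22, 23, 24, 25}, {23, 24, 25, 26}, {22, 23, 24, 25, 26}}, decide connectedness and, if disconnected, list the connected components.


(X, τ) is connected.

Find clopen sets (U ∈ τ with X ∖ U ∈ τ):
  U = ∅, X ∖ U = {22, 23, 24, 25, 26} — both open, so U is clopen.
  U = {22, 23, 24, 25, 26}, X ∖ U = ∅ — both open, so U is clopen.
Only trivial clopens (∅ and X) exist, so (X, τ) is connected.
Compute connected components by grouping points that agree on all clopens:
  component: {22, 23, 24, 25, 26}


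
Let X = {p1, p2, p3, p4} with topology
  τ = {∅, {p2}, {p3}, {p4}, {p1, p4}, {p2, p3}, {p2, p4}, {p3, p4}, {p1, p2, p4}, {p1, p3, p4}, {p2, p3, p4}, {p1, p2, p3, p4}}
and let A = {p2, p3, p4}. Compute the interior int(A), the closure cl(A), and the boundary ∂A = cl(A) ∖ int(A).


int(A) = {p2, p3, p4}, cl(A) = {p1, p2, p3, p4}, ∂A = {p1}.

Closed sets in (X, τ) are complements of opens:
  closed(X, τ) = {∅, {p1}, {p2}, {p3}, {p1, p2}, {p1, p3}, {p1, p4}, {p2, p3}, {p1, p2, p3}, {p1, p2, p4}, {p1, p3, p4}, {p1, p2, p3, p4}}.
int(A) = ⋃ {U ∈ τ : U ⊆ A}. Opens contained in A: ∅, {p2}, {p3}, {p4}, {p2, p3}, {p2, p4}, {p3, p4}, {p2, p3, p4}.
Taking the union of these: int(A) = {p2, p3, p4}.
cl(A) = ⋂ {C closed : A ⊆ C}. Closed sets containing A: {p1, p2, p3, p4}.
Intersecting these: cl(A) = {p1, p2, p3, p4}.
∂A = cl(A) ∖ int(A) = {p1, p2, p3, p4} ∖ {p2, p3, p4} = {p1}.


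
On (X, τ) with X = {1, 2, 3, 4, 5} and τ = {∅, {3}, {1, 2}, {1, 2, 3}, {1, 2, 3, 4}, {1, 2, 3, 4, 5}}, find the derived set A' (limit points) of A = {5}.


A' = ∅

For each x ∈ X, list the open sets U ∈ τ with x ∈ U, then check whether U ∩ (A ∖ {x}) ≠ ∅ for every such U.
  x = 1: open {1, 2} ∋ x has {1, 2} ∩ (A ∖ {1}) = ∅, so x is NOT a limit point.
  x = 2: open {1, 2} ∋ x has {1, 2} ∩ (A ∖ {2}) = ∅, so x is NOT a limit point.
  x = 3: open {3} ∋ x has {3} ∩ (A ∖ {3}) = ∅, so x is NOT a limit point.
  x = 4: open {1, 2, 3, 4} ∋ x has {1, 2, 3, 4} ∩ (A ∖ {4}) = ∅, so x is NOT a limit point.
  x = 5: open {1, 2, 3, 4, 5} ∋ x has {1, 2, 3, 4, 5} ∩ (A ∖ {5}) = ∅, so x is NOT a limit point.
Collecting: A' = ∅.


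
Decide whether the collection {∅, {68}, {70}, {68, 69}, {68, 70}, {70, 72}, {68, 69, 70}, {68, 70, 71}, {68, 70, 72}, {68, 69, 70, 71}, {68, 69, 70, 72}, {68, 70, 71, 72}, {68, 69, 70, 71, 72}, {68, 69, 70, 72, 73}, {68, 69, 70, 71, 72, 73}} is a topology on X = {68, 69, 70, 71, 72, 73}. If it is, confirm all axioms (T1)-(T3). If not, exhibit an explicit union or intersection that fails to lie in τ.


τ IS a topology on X.

Axiom (T1): ∅ ∈ τ? Yes; X ∈ τ? Yes.
Axiom (T2/T3): check pairwise unions and intersections of members of τ.
All pairwise intersections and unions checked — each lies in τ. Therefore τ satisfies (T1), (T2), (T3): it IS a topology on X.


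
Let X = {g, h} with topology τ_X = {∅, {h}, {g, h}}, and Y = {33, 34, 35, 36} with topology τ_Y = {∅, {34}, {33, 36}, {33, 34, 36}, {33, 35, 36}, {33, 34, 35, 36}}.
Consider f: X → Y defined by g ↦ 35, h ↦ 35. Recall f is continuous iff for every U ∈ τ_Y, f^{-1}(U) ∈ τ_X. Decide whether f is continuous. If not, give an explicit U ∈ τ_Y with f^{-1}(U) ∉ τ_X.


f IS continuous.

Compute f^{-1}(U) for each U ∈ τ_Y:
  U = ∅: f^{-1}(U) = ∅ ∈ τ_X ✓.
  U = {34}: f^{-1}(U) = ∅ ∈ τ_X ✓.
  U = {33, 36}: f^{-1}(U) = ∅ ∈ τ_X ✓.
  U = {33, 34, 36}: f^{-1}(U) = ∅ ∈ τ_X ✓.
  U = {33, 35, 36}: f^{-1}(U) = {g, h} ∈ τ_X ✓.
  U = {33, 34, 35, 36}: f^{-1}(U) = {g, h} ∈ τ_X ✓.
Every preimage lies in τ_X, so f IS continuous.


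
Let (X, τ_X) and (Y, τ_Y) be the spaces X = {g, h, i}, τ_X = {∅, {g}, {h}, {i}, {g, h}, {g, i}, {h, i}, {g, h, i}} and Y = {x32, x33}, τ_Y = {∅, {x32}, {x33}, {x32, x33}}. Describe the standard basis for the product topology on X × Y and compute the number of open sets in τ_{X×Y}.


Basis B = {∅ × ∅, {g} × {x32}, {g} × {x33}, {h} × {x32}, {h} × {x33}, {i} × {x32}, {i} × {x33}, {g} × {x32, x33}, {g, h} × {x32}, {g, i} × {x32}, {g, h} × {x33}, {g, i} × {x33}, {h} × {x32, x33}, {h, i} × {x32}, {h, i} × {x33}, {i} × {x32, x33}, {g, h, i} × {x32}, {g, h, i} × {x33}, {g, h} × {x32, x33}, {g, i} × {x32, x33}, {h, i} × {x32, x33}, {g, h, i} × {x32, x33}}; |τ_{X×Y}| = 64.

Enumerate products U × V with U ∈ τ_X, V ∈ τ_Y (deduplicated):
  ∅ × ∅ = {} (∅)
  {g} × {x32} = {(g,x32)}
  {g} × {x33} = {(g,x33)}
  {h} × {x32} = {(h,x32)}
  {h} × {x33} = {(h,x33)}
  {i} × {x32} = {(i,x32)}
  {i} × {x33} = {(i,x33)}
  {g} × {x32, x33} = {(g,x32), (g,x33)}
  {g, h} × {x32} = {(g,x32), (h,x32)}
  {g, i} × {x32} = {(g,x32), (i,x32)}
  {g, h} × {x33} = {(g,x33), (h,x33)}
  {g, i} × {x33} = {(g,x33), (i,x33)}
  {h} × {x32, x33} = {(h,x32), (h,x33)}
  {h, i} × {x32} = {(h,x32), (i,x32)}
  {h, i} × {x33} = {(h,x33), (i,x33)}
  {i} × {x32, x33} = {(i,x32), (i,x33)}
  {g, h, i} × {x32} = {(g,x32), (h,x32), (i,x32)}
  {g, h, i} × {x33} = {(g,x33), (h,x33), (i,x33)}
  {g, h} × {x32, x33} = {(g,x32), (g,x33), (h,x32), (h,x33)}
  {g, i} × {x32, x33} = {(g,x32), (g,x33), (i,x32), (i,x33)}
  {h, i} × {x32, x33} = {(h,x32), (h,x33), (i,x32), (i,x33)}
  {g, h, i} × {x32, x33} = {(g,x32), (g,x33), (h,x32), (h,x33), (i,x32), (i,x33)}
These 22 distinct sets form the basis B.
Close under arbitrary unions to get τ_{X×Y}; counting gives |τ_{X×Y}| = 64.


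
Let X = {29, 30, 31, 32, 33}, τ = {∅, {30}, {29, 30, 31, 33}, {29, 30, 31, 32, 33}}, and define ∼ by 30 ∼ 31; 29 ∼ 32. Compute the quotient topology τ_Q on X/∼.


X/∼ = {[29=32], [30=31], [33]}; |τ_Q| = 2.

Equivalence classes: [29=32], [30=31], [33].
Quotient map π: X → X/∼ sends 29 ↦ [29=32], 30 ↦ [30=31], 31 ↦ [30=31], 32 ↦ [29=32], 33 ↦ [33].
For each subset V ⊆ X/∼, compute π^{-1}(V) ⊆ X and check whether π^{-1}(V) ∈ τ. V is open in τ_Q iff π^{-1}(V) ∈ τ.
  V = {}: π^{-1}(V) = ∅ ∈ τ ✓.
  V = {[29=32]}: π^{-1}(V) = {29, 32} ∉ τ ✗.
  V = {[30=31]}: π^{-1}(V) = {30, 31} ∉ τ ✗.
  V = {[29=32], [30=31]}: π^{-1}(V) = {29, 30, 31, 32} ∉ τ ✗.
  V = {[33]}: π^{-1}(V) = {33} ∉ τ ✗.
  V = {[29=32], [33]}: π^{-1}(V) = {29, 32, 33} ∉ τ ✗.
  V = {[30=31], [33]}: π^{-1}(V) = {30, 31, 33} ∉ τ ✗.
  V = {[29=32], [30=31], [33]}: π^{-1}(V) = {29, 30, 31, 32, 33} ∈ τ ✓.
Open sets in the quotient: τ_Q = {{}, {[29=32], [30=31], [33]}} (2 elements).


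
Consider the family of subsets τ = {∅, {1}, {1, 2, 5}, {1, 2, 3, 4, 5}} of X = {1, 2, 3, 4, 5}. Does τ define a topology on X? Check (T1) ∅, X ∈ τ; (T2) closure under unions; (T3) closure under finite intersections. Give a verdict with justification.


τ IS a topology on X.

Axiom (T1): ∅ ∈ τ? Yes; X ∈ τ? Yes.
Axiom (T2/T3): check pairwise unions and intersections of members of τ.
All pairwise intersections and unions checked — each lies in τ. Therefore τ satisfies (T1), (T2), (T3): it IS a topology on X.


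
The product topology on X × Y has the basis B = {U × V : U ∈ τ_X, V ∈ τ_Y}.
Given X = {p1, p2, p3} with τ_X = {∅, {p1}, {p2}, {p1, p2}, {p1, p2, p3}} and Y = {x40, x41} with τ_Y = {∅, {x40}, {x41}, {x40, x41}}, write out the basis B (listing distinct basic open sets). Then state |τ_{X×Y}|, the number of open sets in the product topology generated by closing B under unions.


Basis B = {∅ × ∅, {p1} × {x40}, {p1} × {x41}, {p2} × {x40}, {p2} × {x41}, {p1} × {x40, x41}, {p1, p2} × {x40}, {p1, p2} × {x41}, {p2} × {x40, x41}, {p1, p2, p3} × {x40}, {p1, p2, p3} × {x41}, {p1, p2} × {x40, x41}, {p1, p2, p3} × {x40, x41}}; |τ_{X×Y}| = 25.

Enumerate products U × V with U ∈ τ_X, V ∈ τ_Y (deduplicated):
  ∅ × ∅ = {} (∅)
  {p1} × {x40} = {(p1,x40)}
  {p1} × {x41} = {(p1,x41)}
  {p2} × {x40} = {(p2,x40)}
  {p2} × {x41} = {(p2,x41)}
  {p1} × {x40, x41} = {(p1,x40), (p1,x41)}
  {p1, p2} × {x40} = {(p1,x40), (p2,x40)}
  {p1, p2} × {x41} = {(p1,x41), (p2,x41)}
  {p2} × {x40, x41} = {(p2,x40), (p2,x41)}
  {p1, p2, p3} × {x40} = {(p1,x40), (p2,x40), (p3,x40)}
  {p1, p2, p3} × {x41} = {(p1,x41), (p2,x41), (p3,x41)}
  {p1, p2} × {x40, x41} = {(p1,x40), (p1,x41), (p2,x40), (p2,x41)}
  {p1, p2, p3} × {x40, x41} = {(p1,x40), (p1,x41), (p2,x40), (p2,x41), (p3,x40), (p3,x41)}
These 13 distinct sets form the basis B.
Close under arbitrary unions to get τ_{X×Y}; counting gives |τ_{X×Y}| = 25.


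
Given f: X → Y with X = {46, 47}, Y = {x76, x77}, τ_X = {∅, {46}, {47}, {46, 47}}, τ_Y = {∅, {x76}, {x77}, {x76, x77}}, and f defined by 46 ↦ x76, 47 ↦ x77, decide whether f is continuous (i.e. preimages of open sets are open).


f IS continuous.

Compute f^{-1}(U) for each U ∈ τ_Y:
  U = ∅: f^{-1}(U) = ∅ ∈ τ_X ✓.
  U = {x76}: f^{-1}(U) = {46} ∈ τ_X ✓.
  U = {x77}: f^{-1}(U) = {47} ∈ τ_X ✓.
  U = {x76, x77}: f^{-1}(U) = {46, 47} ∈ τ_X ✓.
Every preimage lies in τ_X, so f IS continuous.


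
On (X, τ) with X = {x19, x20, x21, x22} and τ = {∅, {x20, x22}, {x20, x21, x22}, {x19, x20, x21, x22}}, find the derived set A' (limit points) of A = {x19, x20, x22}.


A' = {x19, x20, x21, x22}

For each x ∈ X, list the open sets U ∈ τ with x ∈ U, then check whether U ∩ (A ∖ {x}) ≠ ∅ for every such U.
  x = x19: opens ∋ x are {x19, x20, x21, x22}; each meets A ∖ {x19}, so x IS a limit point.
  x = x20: opens ∋ x are {x20, x22}, {x20, x21, x22}, {x19, x20, x21, x22}; each meets A ∖ {x20}, so x IS a limit point.
  x = x21: opens ∋ x are {x20, x21, x22}, {x19, x20, x21, x22}; each meets A ∖ {x21}, so x IS a limit point.
  x = x22: opens ∋ x are {x20, x22}, {x20, x21, x22}, {x19, x20, x21, x22}; each meets A ∖ {x22}, so x IS a limit point.
Collecting: A' = {x19, x20, x21, x22}.


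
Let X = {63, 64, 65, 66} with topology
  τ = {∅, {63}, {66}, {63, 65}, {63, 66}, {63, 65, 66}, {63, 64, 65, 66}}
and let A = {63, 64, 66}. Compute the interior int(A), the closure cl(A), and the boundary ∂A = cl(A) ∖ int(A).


int(A) = {63, 66}, cl(A) = {63, 64, 65, 66}, ∂A = {64, 65}.

Closed sets in (X, τ) are complements of opens:
  closed(X, τ) = {∅, {64}, {64, 65}, {64, 66}, {63, 64, 65}, {64, 65, 66}, {63, 64, 65, 66}}.
int(A) = ⋃ {U ∈ τ : U ⊆ A}. Opens contained in A: ∅, {63}, {66}, {63, 66}.
Taking the union of these: int(A) = {63, 66}.
cl(A) = ⋂ {C closed : A ⊆ C}. Closed sets containing A: {63, 64, 65, 66}.
Intersecting these: cl(A) = {63, 64, 65, 66}.
∂A = cl(A) ∖ int(A) = {63, 64, 65, 66} ∖ {63, 66} = {64, 65}.


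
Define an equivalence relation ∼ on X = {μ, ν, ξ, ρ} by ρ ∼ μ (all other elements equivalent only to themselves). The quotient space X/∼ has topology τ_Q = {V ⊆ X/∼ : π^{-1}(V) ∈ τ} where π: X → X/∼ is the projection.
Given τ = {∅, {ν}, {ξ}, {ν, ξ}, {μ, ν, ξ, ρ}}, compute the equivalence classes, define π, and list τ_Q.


X/∼ = {[μ=ρ], [ν], [ξ]}; |τ_Q| = 5.

Equivalence classes: [μ=ρ], [ν], [ξ].
Quotient map π: X → X/∼ sends μ ↦ [μ=ρ], ν ↦ [ν], ξ ↦ [ξ], ρ ↦ [μ=ρ].
For each subset V ⊆ X/∼, compute π^{-1}(V) ⊆ X and check whether π^{-1}(V) ∈ τ. V is open in τ_Q iff π^{-1}(V) ∈ τ.
  V = {}: π^{-1}(V) = ∅ ∈ τ ✓.
  V = {[μ=ρ]}: π^{-1}(V) = {μ, ρ} ∉ τ ✗.
  V = {[ν]}: π^{-1}(V) = {ν} ∈ τ ✓.
  V = {[μ=ρ], [ν]}: π^{-1}(V) = {μ, ν, ρ} ∉ τ ✗.
  V = {[ξ]}: π^{-1}(V) = {ξ} ∈ τ ✓.
  V = {[μ=ρ], [ξ]}: π^{-1}(V) = {μ, ξ, ρ} ∉ τ ✗.
  V = {[ν], [ξ]}: π^{-1}(V) = {ν, ξ} ∈ τ ✓.
  V = {[μ=ρ], [ν], [ξ]}: π^{-1}(V) = {μ, ν, ξ, ρ} ∈ τ ✓.
Open sets in the quotient: τ_Q = {{}, {[ν]}, {[ξ]}, {[ν], [ξ]}, {[μ=ρ], [ν], [ξ]}} (5 elements).


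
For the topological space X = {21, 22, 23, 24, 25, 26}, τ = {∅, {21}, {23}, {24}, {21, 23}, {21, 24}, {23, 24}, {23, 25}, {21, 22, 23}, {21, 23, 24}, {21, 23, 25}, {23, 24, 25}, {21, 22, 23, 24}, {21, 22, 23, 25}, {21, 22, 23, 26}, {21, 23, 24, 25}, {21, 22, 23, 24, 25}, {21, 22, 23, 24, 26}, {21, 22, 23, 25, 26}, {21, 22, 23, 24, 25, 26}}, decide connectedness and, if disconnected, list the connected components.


(X, τ) is disconnected; components = [{24}, {21, 22, 23, 25, 26}].

Find clopen sets (U ∈ τ with X ∖ U ∈ τ):
  U = ∅, X ∖ U = {21, 22, 23, 24, 25, 26} — both open, so U is clopen.
  U = {24}, X ∖ U = {21, 22, 23, 25, 26} — both open, so U is clopen.
  U = {21, 22, 23, 25, 26}, X ∖ U = {24} — both open, so U is clopen.
  U = {21, 22, 23, 24, 25, 26}, X ∖ U = ∅ — both open, so U is clopen.
Nontrivial clopen(s) exist: e.g. {21, 22, 23, 25, 26}. So (X, τ) is disconnected.
Compute connected components by grouping points that agree on all clopens:
  component: {24}
  component: {21, 22, 23, 25, 26}


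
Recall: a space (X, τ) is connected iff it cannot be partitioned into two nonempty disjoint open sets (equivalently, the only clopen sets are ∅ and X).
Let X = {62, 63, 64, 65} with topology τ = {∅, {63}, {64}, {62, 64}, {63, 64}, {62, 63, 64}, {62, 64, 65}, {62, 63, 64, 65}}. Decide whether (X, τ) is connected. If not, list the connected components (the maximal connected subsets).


(X, τ) is disconnected; components = [{63}, {62, 64, 65}].

Find clopen sets (U ∈ τ with X ∖ U ∈ τ):
  U = ∅, X ∖ U = {62, 63, 64, 65} — both open, so U is clopen.
  U = {63}, X ∖ U = {62, 64, 65} — both open, so U is clopen.
  U = {62, 64, 65}, X ∖ U = {63} — both open, so U is clopen.
  U = {62, 63, 64, 65}, X ∖ U = ∅ — both open, so U is clopen.
Nontrivial clopen(s) exist: e.g. {63}. So (X, τ) is disconnected.
Compute connected components by grouping points that agree on all clopens:
  component: {63}
  component: {62, 64, 65}


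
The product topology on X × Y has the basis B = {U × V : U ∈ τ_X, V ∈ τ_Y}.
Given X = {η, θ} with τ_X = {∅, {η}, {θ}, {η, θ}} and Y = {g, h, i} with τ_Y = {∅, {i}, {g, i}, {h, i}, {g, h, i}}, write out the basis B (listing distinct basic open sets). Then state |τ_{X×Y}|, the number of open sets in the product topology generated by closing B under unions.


Basis B = {∅ × ∅, {η} × {i}, {θ} × {i}, {η} × {g, i}, {η} × {h, i}, {η, θ} × {i}, {θ} × {g, i}, {θ} × {h, i}, {η} × {g, h, i}, {θ} × {g, h, i}, {η, θ} × {g, i}, {η, θ} × {h, i}, {η, θ} × {g, h, i}}; |τ_{X×Y}| = 25.

Enumerate products U × V with U ∈ τ_X, V ∈ τ_Y (deduplicated):
  ∅ × ∅ = {} (∅)
  {η} × {i} = {(η,i)}
  {θ} × {i} = {(θ,i)}
  {η} × {g, i} = {(η,g), (η,i)}
  {η} × {h, i} = {(η,h), (η,i)}
  {η, θ} × {i} = {(η,i), (θ,i)}
  {θ} × {g, i} = {(θ,g), (θ,i)}
  {θ} × {h, i} = {(θ,h), (θ,i)}
  {η} × {g, h, i} = {(η,g), (η,h), (η,i)}
  {θ} × {g, h, i} = {(θ,g), (θ,h), (θ,i)}
  {η, θ} × {g, i} = {(η,g), (η,i), (θ,g), (θ,i)}
  {η, θ} × {h, i} = {(η,h), (η,i), (θ,h), (θ,i)}
  {η, θ} × {g, h, i} = {(η,g), (η,h), (η,i), (θ,g), (θ,h), (θ,i)}
These 13 distinct sets form the basis B.
Close under arbitrary unions to get τ_{X×Y}; counting gives |τ_{X×Y}| = 25.


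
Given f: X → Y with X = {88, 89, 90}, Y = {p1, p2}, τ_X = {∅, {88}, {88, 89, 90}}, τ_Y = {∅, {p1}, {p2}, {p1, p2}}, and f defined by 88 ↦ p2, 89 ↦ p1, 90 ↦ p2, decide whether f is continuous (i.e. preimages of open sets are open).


f is NOT continuous.

Compute f^{-1}(U) for each U ∈ τ_Y:
  U = ∅: f^{-1}(U) = ∅ ∈ τ_X ✓.
  U = {p1}: f^{-1}(U) = {89} ∉ τ_X ✗.
  U = {p2}: f^{-1}(U) = {88, 90} ∉ τ_X ✗.
  U = {p1, p2}: f^{-1}(U) = {88, 89, 90} ∈ τ_X ✓.
Found U = {p1} with f^{-1}(U) = {89} not in τ_X. Therefore f is NOT continuous.


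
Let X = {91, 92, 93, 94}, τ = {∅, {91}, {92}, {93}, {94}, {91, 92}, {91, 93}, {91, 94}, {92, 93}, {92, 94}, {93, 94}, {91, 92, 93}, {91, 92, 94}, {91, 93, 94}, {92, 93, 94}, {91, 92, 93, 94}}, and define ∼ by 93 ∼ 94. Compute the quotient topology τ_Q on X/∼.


X/∼ = {[91], [92], [93=94]}; |τ_Q| = 8.

Equivalence classes: [91], [92], [93=94].
Quotient map π: X → X/∼ sends 91 ↦ [91], 92 ↦ [92], 93 ↦ [93=94], 94 ↦ [93=94].
For each subset V ⊆ X/∼, compute π^{-1}(V) ⊆ X and check whether π^{-1}(V) ∈ τ. V is open in τ_Q iff π^{-1}(V) ∈ τ.
  V = {}: π^{-1}(V) = ∅ ∈ τ ✓.
  V = {[91]}: π^{-1}(V) = {91} ∈ τ ✓.
  V = {[92]}: π^{-1}(V) = {92} ∈ τ ✓.
  V = {[91], [92]}: π^{-1}(V) = {91, 92} ∈ τ ✓.
  V = {[93=94]}: π^{-1}(V) = {93, 94} ∈ τ ✓.
  V = {[91], [93=94]}: π^{-1}(V) = {91, 93, 94} ∈ τ ✓.
  V = {[92], [93=94]}: π^{-1}(V) = {92, 93, 94} ∈ τ ✓.
  V = {[91], [92], [93=94]}: π^{-1}(V) = {91, 92, 93, 94} ∈ τ ✓.
Open sets in the quotient: τ_Q = {{}, {[91]}, {[92]}, {[91], [92]}, {[93=94]}, {[91], [93=94]}, {[92], [93=94]}, {[91], [92], [93=94]}} (8 elements).


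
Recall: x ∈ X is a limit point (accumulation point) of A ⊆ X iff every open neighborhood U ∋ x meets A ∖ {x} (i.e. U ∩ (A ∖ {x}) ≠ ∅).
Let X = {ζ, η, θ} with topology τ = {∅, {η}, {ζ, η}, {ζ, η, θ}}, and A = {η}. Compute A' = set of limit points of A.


A' = {ζ, θ}

For each x ∈ X, list the open sets U ∈ τ with x ∈ U, then check whether U ∩ (A ∖ {x}) ≠ ∅ for every such U.
  x = ζ: opens ∋ x are {ζ, η}, {ζ, η, θ}; each meets A ∖ {ζ}, so x IS a limit point.
  x = η: open {η} ∋ x has {η} ∩ (A ∖ {η}) = ∅, so x is NOT a limit point.
  x = θ: opens ∋ x are {ζ, η, θ}; each meets A ∖ {θ}, so x IS a limit point.
Collecting: A' = {ζ, θ}.


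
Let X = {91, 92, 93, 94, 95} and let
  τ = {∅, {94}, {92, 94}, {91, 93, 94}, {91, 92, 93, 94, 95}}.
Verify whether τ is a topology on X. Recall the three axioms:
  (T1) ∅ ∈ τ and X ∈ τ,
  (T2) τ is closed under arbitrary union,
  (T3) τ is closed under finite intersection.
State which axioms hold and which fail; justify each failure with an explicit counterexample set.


τ is NOT a topology on X.

Axiom (T1): ∅ ∈ τ? Yes; X ∈ τ? Yes.
Axiom (T2/T3): check pairwise unions and intersections of members of τ.
Counterexample for (T2): {92, 94} ∪ {91, 93, 94} = {91, 92, 93, 94} ∉ τ. Therefore τ is NOT a topology.


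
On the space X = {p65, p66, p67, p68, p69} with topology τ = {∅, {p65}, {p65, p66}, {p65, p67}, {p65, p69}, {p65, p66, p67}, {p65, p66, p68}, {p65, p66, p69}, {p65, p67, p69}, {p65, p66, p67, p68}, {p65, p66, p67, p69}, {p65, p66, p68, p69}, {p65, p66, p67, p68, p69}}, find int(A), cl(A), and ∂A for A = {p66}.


int(A) = ∅, cl(A) = {p66, p68}, ∂A = {p66, p68}.

Closed sets in (X, τ) are complements of opens:
  closed(X, τ) = {∅, {p67}, {p68}, {p69}, {p66, p68}, {p67, p68}, {p67, p69}, {p68, p69}, {p66, p67, p68}, {p66, p68, p69}, {p67, p68, p69}, {p66, p67, p68, p69}, {p65, p66, p67, p68, p69}}.
int(A) = ⋃ {U ∈ τ : U ⊆ A}. Opens contained in A: ∅.
Taking the union of these: int(A) = ∅.
cl(A) = ⋂ {C closed : A ⊆ C}. Closed sets containing A: {p66, p68}, {p66, p67, p68}, {p66, p68, p69}, {p66, p67, p68, p69}, {p65, p66, p67, p68, p69}.
Intersecting these: cl(A) = {p66, p68}.
∂A = cl(A) ∖ int(A) = {p66, p68} ∖ ∅ = {p66, p68}.


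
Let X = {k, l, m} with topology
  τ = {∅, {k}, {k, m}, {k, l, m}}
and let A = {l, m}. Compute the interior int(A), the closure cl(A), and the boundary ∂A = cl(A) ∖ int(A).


int(A) = ∅, cl(A) = {l, m}, ∂A = {l, m}.

Closed sets in (X, τ) are complements of opens:
  closed(X, τ) = {∅, {l}, {l, m}, {k, l, m}}.
int(A) = ⋃ {U ∈ τ : U ⊆ A}. Opens contained in A: ∅.
Taking the union of these: int(A) = ∅.
cl(A) = ⋂ {C closed : A ⊆ C}. Closed sets containing A: {l, m}, {k, l, m}.
Intersecting these: cl(A) = {l, m}.
∂A = cl(A) ∖ int(A) = {l, m} ∖ ∅ = {l, m}.


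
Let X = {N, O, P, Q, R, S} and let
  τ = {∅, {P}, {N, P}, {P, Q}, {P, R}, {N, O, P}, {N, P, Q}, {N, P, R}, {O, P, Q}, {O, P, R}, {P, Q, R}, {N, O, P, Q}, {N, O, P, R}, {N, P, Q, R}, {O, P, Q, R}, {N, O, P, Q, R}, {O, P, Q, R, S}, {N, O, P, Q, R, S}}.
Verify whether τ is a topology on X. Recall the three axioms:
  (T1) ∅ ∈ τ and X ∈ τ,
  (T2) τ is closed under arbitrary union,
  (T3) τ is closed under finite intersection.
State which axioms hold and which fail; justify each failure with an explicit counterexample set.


τ is NOT a topology on X.

Axiom (T1): ∅ ∈ τ? Yes; X ∈ τ? Yes.
Axiom (T2/T3): check pairwise unions and intersections of members of τ.
Counterexample for (T3): {N, O, P} ∩ {O, P, Q} = {O, P} ∉ τ. Therefore τ is NOT a topology.


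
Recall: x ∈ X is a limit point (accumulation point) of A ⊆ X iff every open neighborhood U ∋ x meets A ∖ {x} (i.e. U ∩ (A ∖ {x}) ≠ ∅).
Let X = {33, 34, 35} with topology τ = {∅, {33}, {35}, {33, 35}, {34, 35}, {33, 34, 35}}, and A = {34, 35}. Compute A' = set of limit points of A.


A' = {34}

For each x ∈ X, list the open sets U ∈ τ with x ∈ U, then check whether U ∩ (A ∖ {x}) ≠ ∅ for every such U.
  x = 33: open {33} ∋ x has {33} ∩ (A ∖ {33}) = ∅, so x is NOT a limit point.
  x = 34: opens ∋ x are {34, 35}, {33, 34, 35}; each meets A ∖ {34}, so x IS a limit point.
  x = 35: open {35} ∋ x has {35} ∩ (A ∖ {35}) = ∅, so x is NOT a limit point.
Collecting: A' = {34}.


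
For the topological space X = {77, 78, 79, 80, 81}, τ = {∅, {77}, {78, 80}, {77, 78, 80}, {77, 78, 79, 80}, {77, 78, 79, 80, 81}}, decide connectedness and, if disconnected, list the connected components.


(X, τ) is connected.

Find clopen sets (U ∈ τ with X ∖ U ∈ τ):
  U = ∅, X ∖ U = {77, 78, 79, 80, 81} — both open, so U is clopen.
  U = {77, 78, 79, 80, 81}, X ∖ U = ∅ — both open, so U is clopen.
Only trivial clopens (∅ and X) exist, so (X, τ) is connected.
Compute connected components by grouping points that agree on all clopens:
  component: {77, 78, 79, 80, 81}


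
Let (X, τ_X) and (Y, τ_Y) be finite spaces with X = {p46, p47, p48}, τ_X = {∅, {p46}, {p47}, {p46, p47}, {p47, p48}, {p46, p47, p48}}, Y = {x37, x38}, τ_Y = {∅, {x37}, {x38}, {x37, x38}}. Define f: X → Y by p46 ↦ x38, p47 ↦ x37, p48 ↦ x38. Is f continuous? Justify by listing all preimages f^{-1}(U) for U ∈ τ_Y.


f is NOT continuous.

Compute f^{-1}(U) for each U ∈ τ_Y:
  U = ∅: f^{-1}(U) = ∅ ∈ τ_X ✓.
  U = {x37}: f^{-1}(U) = {p47} ∈ τ_X ✓.
  U = {x38}: f^{-1}(U) = {p46, p48} ∉ τ_X ✗.
  U = {x37, x38}: f^{-1}(U) = {p46, p47, p48} ∈ τ_X ✓.
Found U = {x38} with f^{-1}(U) = {p46, p48} not in τ_X. Therefore f is NOT continuous.


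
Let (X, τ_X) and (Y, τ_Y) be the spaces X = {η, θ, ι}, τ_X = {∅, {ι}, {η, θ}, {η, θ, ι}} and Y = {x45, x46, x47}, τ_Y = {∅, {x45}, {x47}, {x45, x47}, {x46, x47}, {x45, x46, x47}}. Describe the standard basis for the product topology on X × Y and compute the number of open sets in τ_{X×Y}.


Basis B = {∅ × ∅, {ι} × {x45}, {ι} × {x47}, {η, θ} × {x45}, {η, θ} × {x47}, {ι} × {x45, x47}, {ι} × {x46, x47}, {η, θ, ι} × {x45}, {η, θ, ι} × {x47}, {ι} × {x45, x46, x47}, {η, θ} × {x45, x47}, {η, θ} × {x46, x47}, {η, θ} × {x45, x46, x47}, {η, θ, ι} × {x45, x47}, {η, θ, ι} × {x46, x47}, {η, θ, ι} × {x45, x46, x47}}; |τ_{X×Y}| = 36.

Enumerate products U × V with U ∈ τ_X, V ∈ τ_Y (deduplicated):
  ∅ × ∅ = {} (∅)
  {ι} × {x45} = {(ι,x45)}
  {ι} × {x47} = {(ι,x47)}
  {η, θ} × {x45} = {(η,x45), (θ,x45)}
  {η, θ} × {x47} = {(η,x47), (θ,x47)}
  {ι} × {x45, x47} = {(ι,x45), (ι,x47)}
  {ι} × {x46, x47} = {(ι,x46), (ι,x47)}
  {η, θ, ι} × {x45} = {(η,x45), (θ,x45), (ι,x45)}
  {η, θ, ι} × {x47} = {(η,x47), (θ,x47), (ι,x47)}
  {ι} × {x45, x46, x47} = {(ι,x45), (ι,x46), (ι,x47)}
  {η, θ} × {x45, x47} = {(η,x45), (η,x47), (θ,x45), (θ,x47)}
  {η, θ} × {x46, x47} = {(η,x46), (η,x47), (θ,x46), (θ,x47)}
  {η, θ} × {x45, x46, x47} = {(η,x45), (η,x46), (η,x47), (θ,x45), (θ,x46), (θ,x47)}
  {η, θ, ι} × {x45, x47} = {(η,x45), (η,x47), (θ,x45), (θ,x47), (ι,x45), (ι,x47)}
  {η, θ, ι} × {x46, x47} = {(η,x46), (η,x47), (θ,x46), (θ,x47), (ι,x46), (ι,x47)}
  {η, θ, ι} × {x45, x46, x47} = {(η,x45), (η,x46), (η,x47), (θ,x45), (θ,x46), (θ,x47), (ι,x45), (ι,x46), (ι,x47)}
These 16 distinct sets form the basis B.
Close under arbitrary unions to get τ_{X×Y}; counting gives |τ_{X×Y}| = 36.


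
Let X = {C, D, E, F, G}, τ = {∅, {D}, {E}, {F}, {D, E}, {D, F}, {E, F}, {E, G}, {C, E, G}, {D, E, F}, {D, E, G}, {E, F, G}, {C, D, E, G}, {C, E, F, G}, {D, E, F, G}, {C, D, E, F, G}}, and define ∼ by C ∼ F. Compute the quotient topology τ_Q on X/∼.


X/∼ = {[C=F], [D], [E], [G]}; |τ_Q| = 8.

Equivalence classes: [C=F], [D], [E], [G].
Quotient map π: X → X/∼ sends C ↦ [C=F], D ↦ [D], E ↦ [E], F ↦ [C=F], G ↦ [G].
For each subset V ⊆ X/∼, compute π^{-1}(V) ⊆ X and check whether π^{-1}(V) ∈ τ. V is open in τ_Q iff π^{-1}(V) ∈ τ.
  V = {}: π^{-1}(V) = ∅ ∈ τ ✓.
  V = {[C=F]}: π^{-1}(V) = {C, F} ∉ τ ✗.
  V = {[D]}: π^{-1}(V) = {D} ∈ τ ✓.
  V = {[C=F], [D]}: π^{-1}(V) = {C, D, F} ∉ τ ✗.
  V = {[E]}: π^{-1}(V) = {E} ∈ τ ✓.
  V = {[C=F], [E]}: π^{-1}(V) = {C, E, F} ∉ τ ✗.
  V = {[D], [E]}: π^{-1}(V) = {D, E} ∈ τ ✓.
  V = {[C=F], [D], [E]}: π^{-1}(V) = {C, D, E, F} ∉ τ ✗.
  V = {[G]}: π^{-1}(V) = {G} ∉ τ ✗.
  V = {[C=F], [G]}: π^{-1}(V) = {C, F, G} ∉ τ ✗.
  V = {[D], [G]}: π^{-1}(V) = {D, G} ∉ τ ✗.
  V = {[C=F], [D], [G]}: π^{-1}(V) = {C, D, F, G} ∉ τ ✗.
  V = {[E], [G]}: π^{-1}(V) = {E, G} ∈ τ ✓.
  V = {[C=F], [E], [G]}: π^{-1}(V) = {C, E, F, G} ∈ τ ✓.
  V = {[D], [E], [G]}: π^{-1}(V) = {D, E, G} ∈ τ ✓.
  V = {[C=F], [D], [E], [G]}: π^{-1}(V) = {C, D, E, F, G} ∈ τ ✓.
Open sets in the quotient: τ_Q = {{}, {[D]}, {[E]}, {[D], [E]}, {[E], [G]}, {[C=F], [E], [G]}, {[D], [E], [G]}, {[C=F], [D], [E], [G]}} (8 elements).


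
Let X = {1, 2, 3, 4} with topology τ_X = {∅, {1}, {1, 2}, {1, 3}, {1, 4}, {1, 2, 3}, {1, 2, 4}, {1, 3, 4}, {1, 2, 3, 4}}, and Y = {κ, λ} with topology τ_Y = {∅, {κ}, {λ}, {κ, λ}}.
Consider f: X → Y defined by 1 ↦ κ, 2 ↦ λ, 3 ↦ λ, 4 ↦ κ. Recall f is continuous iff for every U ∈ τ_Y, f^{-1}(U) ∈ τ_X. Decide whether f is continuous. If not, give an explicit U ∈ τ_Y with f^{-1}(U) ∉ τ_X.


f is NOT continuous.

Compute f^{-1}(U) for each U ∈ τ_Y:
  U = ∅: f^{-1}(U) = ∅ ∈ τ_X ✓.
  U = {κ}: f^{-1}(U) = {1, 4} ∈ τ_X ✓.
  U = {λ}: f^{-1}(U) = {2, 3} ∉ τ_X ✗.
  U = {κ, λ}: f^{-1}(U) = {1, 2, 3, 4} ∈ τ_X ✓.
Found U = {λ} with f^{-1}(U) = {2, 3} not in τ_X. Therefore f is NOT continuous.


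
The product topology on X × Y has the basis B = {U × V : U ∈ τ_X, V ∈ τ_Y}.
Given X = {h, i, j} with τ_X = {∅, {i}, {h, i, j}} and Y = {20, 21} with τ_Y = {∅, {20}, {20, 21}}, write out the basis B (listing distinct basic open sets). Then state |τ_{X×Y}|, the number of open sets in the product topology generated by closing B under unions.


Basis B = {∅ × ∅, {i} × {20}, {i} × {20, 21}, {h, i, j} × {20}, {h, i, j} × {20, 21}}; |τ_{X×Y}| = 6.

Enumerate products U × V with U ∈ τ_X, V ∈ τ_Y (deduplicated):
  ∅ × ∅ = {} (∅)
  {i} × {20} = {(i,20)}
  {i} × {20, 21} = {(i,20), (i,21)}
  {h, i, j} × {20} = {(h,20), (i,20), (j,20)}
  {h, i, j} × {20, 21} = {(h,20), (h,21), (i,20), (i,21), (j,20), (j,21)}
These 5 distinct sets form the basis B.
Close under arbitrary unions to get τ_{X×Y}; counting gives |τ_{X×Y}| = 6.


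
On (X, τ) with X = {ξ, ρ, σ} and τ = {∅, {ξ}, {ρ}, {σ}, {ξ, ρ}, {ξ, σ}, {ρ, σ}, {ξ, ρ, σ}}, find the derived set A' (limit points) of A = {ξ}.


A' = ∅

For each x ∈ X, list the open sets U ∈ τ with x ∈ U, then check whether U ∩ (A ∖ {x}) ≠ ∅ for every such U.
  x = ξ: open {ξ} ∋ x has {ξ} ∩ (A ∖ {ξ}) = ∅, so x is NOT a limit point.
  x = ρ: open {ρ} ∋ x has {ρ} ∩ (A ∖ {ρ}) = ∅, so x is NOT a limit point.
  x = σ: open {σ} ∋ x has {σ} ∩ (A ∖ {σ}) = ∅, so x is NOT a limit point.
Collecting: A' = ∅.


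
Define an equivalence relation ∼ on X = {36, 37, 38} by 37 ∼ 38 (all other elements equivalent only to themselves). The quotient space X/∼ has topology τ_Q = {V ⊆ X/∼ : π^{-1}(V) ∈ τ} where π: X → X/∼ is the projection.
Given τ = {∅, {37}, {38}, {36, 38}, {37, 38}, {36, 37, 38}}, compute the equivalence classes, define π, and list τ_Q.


X/∼ = {[36], [37=38]}; |τ_Q| = 3.

Equivalence classes: [36], [37=38].
Quotient map π: X → X/∼ sends 36 ↦ [36], 37 ↦ [37=38], 38 ↦ [37=38].
For each subset V ⊆ X/∼, compute π^{-1}(V) ⊆ X and check whether π^{-1}(V) ∈ τ. V is open in τ_Q iff π^{-1}(V) ∈ τ.
  V = {}: π^{-1}(V) = ∅ ∈ τ ✓.
  V = {[36]}: π^{-1}(V) = {36} ∉ τ ✗.
  V = {[37=38]}: π^{-1}(V) = {37, 38} ∈ τ ✓.
  V = {[36], [37=38]}: π^{-1}(V) = {36, 37, 38} ∈ τ ✓.
Open sets in the quotient: τ_Q = {{}, {[37=38]}, {[36], [37=38]}} (3 elements).


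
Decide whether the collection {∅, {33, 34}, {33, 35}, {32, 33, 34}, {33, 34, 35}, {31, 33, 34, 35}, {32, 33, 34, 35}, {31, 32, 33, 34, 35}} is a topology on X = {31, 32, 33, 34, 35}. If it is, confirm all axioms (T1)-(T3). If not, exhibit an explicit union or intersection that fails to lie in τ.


τ is NOT a topology on X.

Axiom (T1): ∅ ∈ τ? Yes; X ∈ τ? Yes.
Axiom (T2/T3): check pairwise unions and intersections of members of τ.
Counterexample for (T3): {33, 34} ∩ {33, 35} = {33} ∉ τ. Therefore τ is NOT a topology.


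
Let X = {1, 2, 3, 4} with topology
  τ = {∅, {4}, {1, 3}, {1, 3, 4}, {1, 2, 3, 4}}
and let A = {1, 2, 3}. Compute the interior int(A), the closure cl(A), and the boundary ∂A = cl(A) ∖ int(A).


int(A) = {1, 3}, cl(A) = {1, 2, 3}, ∂A = {2}.

Closed sets in (X, τ) are complements of opens:
  closed(X, τ) = {∅, {2}, {2, 4}, {1, 2, 3}, {1, 2, 3, 4}}.
int(A) = ⋃ {U ∈ τ : U ⊆ A}. Opens contained in A: ∅, {1, 3}.
Taking the union of these: int(A) = {1, 3}.
cl(A) = ⋂ {C closed : A ⊆ C}. Closed sets containing A: {1, 2, 3}, {1, 2, 3, 4}.
Intersecting these: cl(A) = {1, 2, 3}.
∂A = cl(A) ∖ int(A) = {1, 2, 3} ∖ {1, 3} = {2}.


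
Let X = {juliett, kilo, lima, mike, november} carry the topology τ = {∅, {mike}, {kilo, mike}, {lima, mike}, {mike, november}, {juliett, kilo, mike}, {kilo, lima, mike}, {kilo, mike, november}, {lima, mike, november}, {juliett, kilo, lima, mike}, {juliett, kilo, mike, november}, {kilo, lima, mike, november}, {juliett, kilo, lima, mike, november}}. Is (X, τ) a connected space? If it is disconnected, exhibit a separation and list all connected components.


(X, τ) is connected.

Find clopen sets (U ∈ τ with X ∖ U ∈ τ):
  U = ∅, X ∖ U = {juliett, kilo, lima, mike, november} — both open, so U is clopen.
  U = {juliett, kilo, lima, mike, november}, X ∖ U = ∅ — both open, so U is clopen.
Only trivial clopens (∅ and X) exist, so (X, τ) is connected.
Compute connected components by grouping points that agree on all clopens:
  component: {juliett, kilo, lima, mike, november}


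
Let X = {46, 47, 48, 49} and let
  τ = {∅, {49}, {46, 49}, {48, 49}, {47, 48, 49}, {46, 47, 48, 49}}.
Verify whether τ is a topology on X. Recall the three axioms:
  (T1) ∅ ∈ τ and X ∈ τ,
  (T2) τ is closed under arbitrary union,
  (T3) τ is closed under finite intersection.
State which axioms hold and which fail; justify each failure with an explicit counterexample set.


τ is NOT a topology on X.

Axiom (T1): ∅ ∈ τ? Yes; X ∈ τ? Yes.
Axiom (T2/T3): check pairwise unions and intersections of members of τ.
Counterexample for (T2): {46, 49} ∪ {48, 49} = {46, 48, 49} ∉ τ. Therefore τ is NOT a topology.


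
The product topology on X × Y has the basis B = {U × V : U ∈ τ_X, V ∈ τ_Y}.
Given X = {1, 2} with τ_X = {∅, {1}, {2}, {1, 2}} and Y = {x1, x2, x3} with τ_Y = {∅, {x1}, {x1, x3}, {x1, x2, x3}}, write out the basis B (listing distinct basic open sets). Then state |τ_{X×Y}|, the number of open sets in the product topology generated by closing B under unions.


Basis B = {∅ × ∅, {1} × {x1}, {2} × {x1}, {1} × {x1, x3}, {1, 2} × {x1}, {2} × {x1, x3}, {1} × {x1, x2, x3}, {2} × {x1, x2, x3}, {1, 2} × {x1, x3}, {1, 2} × {x1, x2, x3}}; |τ_{X×Y}| = 16.

Enumerate products U × V with U ∈ τ_X, V ∈ τ_Y (deduplicated):
  ∅ × ∅ = {} (∅)
  {1} × {x1} = {(1,x1)}
  {2} × {x1} = {(2,x1)}
  {1} × {x1, x3} = {(1,x1), (1,x3)}
  {1, 2} × {x1} = {(1,x1), (2,x1)}
  {2} × {x1, x3} = {(2,x1), (2,x3)}
  {1} × {x1, x2, x3} = {(1,x1), (1,x2), (1,x3)}
  {2} × {x1, x2, x3} = {(2,x1), (2,x2), (2,x3)}
  {1, 2} × {x1, x3} = {(1,x1), (1,x3), (2,x1), (2,x3)}
  {1, 2} × {x1, x2, x3} = {(1,x1), (1,x2), (1,x3), (2,x1), (2,x2), (2,x3)}
These 10 distinct sets form the basis B.
Close under arbitrary unions to get τ_{X×Y}; counting gives |τ_{X×Y}| = 16.


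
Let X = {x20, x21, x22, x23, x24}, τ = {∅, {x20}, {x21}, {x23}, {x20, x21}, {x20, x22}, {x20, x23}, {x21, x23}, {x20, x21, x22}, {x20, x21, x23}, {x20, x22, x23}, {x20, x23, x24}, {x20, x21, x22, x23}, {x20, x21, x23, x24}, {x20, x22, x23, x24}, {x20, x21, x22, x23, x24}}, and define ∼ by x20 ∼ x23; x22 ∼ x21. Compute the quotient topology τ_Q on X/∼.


X/∼ = {[x20=x23], [x21=x22], [x24]}; |τ_Q| = 5.

Equivalence classes: [x20=x23], [x21=x22], [x24].
Quotient map π: X → X/∼ sends x20 ↦ [x20=x23], x21 ↦ [x21=x22], x22 ↦ [x21=x22], x23 ↦ [x20=x23], x24 ↦ [x24].
For each subset V ⊆ X/∼, compute π^{-1}(V) ⊆ X and check whether π^{-1}(V) ∈ τ. V is open in τ_Q iff π^{-1}(V) ∈ τ.
  V = {}: π^{-1}(V) = ∅ ∈ τ ✓.
  V = {[x20=x23]}: π^{-1}(V) = {x20, x23} ∈ τ ✓.
  V = {[x21=x22]}: π^{-1}(V) = {x21, x22} ∉ τ ✗.
  V = {[x20=x23], [x21=x22]}: π^{-1}(V) = {x20, x21, x22, x23} ∈ τ ✓.
  V = {[x24]}: π^{-1}(V) = {x24} ∉ τ ✗.
  V = {[x20=x23], [x24]}: π^{-1}(V) = {x20, x23, x24} ∈ τ ✓.
  V = {[x21=x22], [x24]}: π^{-1}(V) = {x21, x22, x24} ∉ τ ✗.
  V = {[x20=x23], [x21=x22], [x24]}: π^{-1}(V) = {x20, x21, x22, x23, x24} ∈ τ ✓.
Open sets in the quotient: τ_Q = {{}, {[x20=x23]}, {[x20=x23], [x21=x22]}, {[x20=x23], [x24]}, {[x20=x23], [x21=x22], [x24]}} (5 elements).
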